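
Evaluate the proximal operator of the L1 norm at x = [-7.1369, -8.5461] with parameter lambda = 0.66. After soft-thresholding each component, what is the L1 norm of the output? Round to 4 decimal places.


Soft-thresholding with lambda = 0.66:
prox(-7.1369) = sign(-7.1369)*max(|-7.1369| - 0.66, 0) = -6.4769
prox(-8.5461) = sign(-8.5461)*max(|-8.5461| - 0.66, 0) = -7.8861
prox(x) = [-6.4769, -7.8861]
||prox(x)||_1 = 6.4769 + 7.8861 = 14.363


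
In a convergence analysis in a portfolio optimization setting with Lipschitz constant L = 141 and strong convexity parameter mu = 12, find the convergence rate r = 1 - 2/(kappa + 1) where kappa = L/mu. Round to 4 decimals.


Step 1: Compute the condition number.
kappa = L/mu = 141/12 = 11.75
Step 2: Compute the convergence rate.
r = 1 - 2/(kappa + 1) = 1 - 2*mu/(L + mu) = (L - mu)/(L + mu) = 129/153 = 0.8431


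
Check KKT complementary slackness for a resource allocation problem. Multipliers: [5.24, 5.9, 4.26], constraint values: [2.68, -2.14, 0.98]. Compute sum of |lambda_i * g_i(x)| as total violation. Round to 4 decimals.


KKT complementary slackness check:
lambda_1 * g_1 = 5.24 * 2.68 = 14.0432
lambda_2 * g_2 = 5.9 * -2.14 = -12.626
lambda_3 * g_3 = 4.26 * 0.98 = 4.1748
Total violation = 14.0432 + 12.626 + 4.1748 = 30.844


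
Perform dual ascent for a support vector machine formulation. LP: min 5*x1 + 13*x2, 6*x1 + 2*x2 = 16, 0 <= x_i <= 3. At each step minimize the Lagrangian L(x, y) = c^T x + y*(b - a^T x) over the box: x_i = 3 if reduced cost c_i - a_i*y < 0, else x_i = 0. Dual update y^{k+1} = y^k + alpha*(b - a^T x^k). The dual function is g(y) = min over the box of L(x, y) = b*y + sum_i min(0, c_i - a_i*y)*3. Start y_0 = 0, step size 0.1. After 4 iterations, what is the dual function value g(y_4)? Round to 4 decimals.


Dual ascent for LP: min 5*x1 + 13*x2, 6*x1 + 2*x2 = 16, 0 <= x_i <= 3
Step 1: y^k = 0.0, reduced costs: (5.0, 13.0)
  x^k = (0.0, 0.0), subgradient = b - a^T x = 16.0
  y^{k+1} = 0.0 + 0.1*16.0 = 1.6
Step 2: y^k = 1.6, reduced costs: (-4.6, 9.8)
  x^k = (3.0, 0.0), subgradient = b - a^T x = -2.0
  y^{k+1} = 1.6 + 0.1*-2.0 = 1.4
Step 3: y^k = 1.4, reduced costs: (-3.4, 10.2)
  x^k = (3.0, 0.0), subgradient = b - a^T x = -2.0
  y^{k+1} = 1.4 + 0.1*-2.0 = 1.2
Step 4: y^k = 1.2, reduced costs: (-2.2, 10.6)
  x^k = (3.0, 0.0), subgradient = b - a^T x = -2.0
  y^{k+1} = 1.2 + 0.1*-2.0 = 1.0
Dual objective at y_4 = 1.0: reduced costs (-1.0, 11.0), box minimizer x = (3.0, 0.0)
g(y_4) = b*y + (c1 - a1*y)*x1 + (c2 - a2*y)*x2 = 16*1.0 + (-1.0)*3.0 + 11.0*0.0 = 16.0 - 3.0 + 0.0 = 13.0


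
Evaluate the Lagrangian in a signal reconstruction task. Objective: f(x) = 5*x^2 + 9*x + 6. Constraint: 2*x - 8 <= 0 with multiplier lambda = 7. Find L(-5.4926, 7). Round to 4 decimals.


Step 1: Evaluate f(x).
f(-5.4926) = 5*(-5.4926)^2 + 9*(-5.4926) + 6 = 107.4099
Step 2: Evaluate g(x).
g(-5.4926) = 2*-5.4926 - 8 = -18.9852
Step 3: Compute Lagrangian.
L = 107.4099 + 7*-18.9852 = -25.4865


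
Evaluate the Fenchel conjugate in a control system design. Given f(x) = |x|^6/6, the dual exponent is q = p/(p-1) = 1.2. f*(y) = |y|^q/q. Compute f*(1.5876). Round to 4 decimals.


The conjugate exponent q satisfies 1/p + 1/q = 1.
p = 6, so q = 6/(6 - 1) = 1.2
|y|^q = 1.5876^1.2 = 1.7414
f*(1.5876) = 1.7414 / 1.2 = 1.4511


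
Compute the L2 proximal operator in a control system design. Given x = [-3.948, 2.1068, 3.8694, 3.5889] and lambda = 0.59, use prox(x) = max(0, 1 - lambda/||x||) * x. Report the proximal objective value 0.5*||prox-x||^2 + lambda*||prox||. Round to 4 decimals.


Step 1: Compute ||x||.
||x|| = 6.9194
Step 2: Compute scaling factor.
scale = max(0, 1 - 0.59/6.9194) = 0.9147
Step 3: prox(x) = [-3.6114, 1.9272, 3.5395, 3.2829]
||prox(x)|| = 6.3294
Step 4: Proximal objective.
0.5*||prox-x||^2 = 0.1741
lambda*||prox|| = 3.7343
Total = 3.9084


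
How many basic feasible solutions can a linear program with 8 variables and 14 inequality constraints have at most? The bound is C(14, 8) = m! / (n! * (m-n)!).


Each vertex corresponds to some choice of n active constraints out of m, so the number of vertices is at most C(m, n) = m! / (n!(m-n)!).
m = 14, n = 8
Numerator: 14 * 13 * 12 * 11 * 10 * 9 * 8 * 7
Denominator: 8! = 40320
C(14, 8) = 3003


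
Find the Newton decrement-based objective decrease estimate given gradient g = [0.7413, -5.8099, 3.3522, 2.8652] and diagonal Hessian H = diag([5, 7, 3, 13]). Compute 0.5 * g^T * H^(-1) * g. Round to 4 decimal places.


Step 1: H is diagonal, so H^(-1) * g = [0.1483, -0.83, 1.1174, 0.2204].
Step 2: g^T H^(-1) g = sum_i g_i^2 / H_ii
  = (0.7413)^2/5 + (-5.8099)^2/7 + (3.3522)^2/3 + (2.8652)^2/13
  = 0.1099 + 4.8221 + 3.7457 + 0.6315 = 9.3093
Step 3: Objective decrease = 0.5 * g^T H^(-1) g = 4.6546


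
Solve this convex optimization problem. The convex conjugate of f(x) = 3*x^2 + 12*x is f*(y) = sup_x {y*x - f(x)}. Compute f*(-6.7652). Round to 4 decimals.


f*(y) = sup_x {y*x - a*x^2 - b*x} = sup_x {(y-b)*x - a*x^2}
FOC: (y - b) - 2a*x = 0 => x* = (y - b)/(2a)
x* = (-6.7652 - 12)/(2*3) = -3.1275
f*(-6.7652) = (y-b)^2/(4a) = (-6.7652 - 12)^2/(4*3)
= 352.1327/12 = 29.3444


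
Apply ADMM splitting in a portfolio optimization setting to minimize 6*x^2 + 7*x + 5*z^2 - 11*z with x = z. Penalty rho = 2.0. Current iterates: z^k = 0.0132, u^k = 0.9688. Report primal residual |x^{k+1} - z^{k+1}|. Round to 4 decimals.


ADMM iteration with rho = 2.0, z^k = 0.0132, u^k = 0.9688
Step 1: x-update.
Minimize 6*x^2 + 7*x + (2.0/2)*(x - 0.0132 + 0.9688)^2
FOC: (2*6 + 2.0)*x = -7 + 2.0*(0.0132 - 0.9688)
x^{k+1} = -0.6365
Step 2: z-update.
Minimize 5*z^2 - 11*z + (2.0/2)*(-0.6365 - z + 0.9688)^2
FOC: (2*5 + 2.0)*z = 11 + 2.0*(-0.6365 + 0.9688)
z^{k+1} = 0.972
Step 3: u-update.
u^{k+1} = 0.9688 - 0.6365 - 0.972 = -0.6398
Step 4: Primal residual = |-0.6365 - 0.972| = 1.6086


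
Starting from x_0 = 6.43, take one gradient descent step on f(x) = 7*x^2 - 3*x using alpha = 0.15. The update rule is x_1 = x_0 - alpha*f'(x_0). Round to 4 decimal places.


We compute the gradient at x_0 and apply the update.
f'(x) = 14*x - 3
f'(6.43) = 14*6.43 - 3 = 87.02
x_1 = 6.43 - 0.15*87.02 = -6.623


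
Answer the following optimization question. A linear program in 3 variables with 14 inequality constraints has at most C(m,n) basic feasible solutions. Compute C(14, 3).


Each vertex corresponds to some choice of n active constraints out of m, so the number of vertices is at most C(m, n) = m! / (n!(m-n)!).
m = 14, n = 3
Numerator: 14 * 13 * 12
Denominator: 3! = 6
C(14, 3) = 364


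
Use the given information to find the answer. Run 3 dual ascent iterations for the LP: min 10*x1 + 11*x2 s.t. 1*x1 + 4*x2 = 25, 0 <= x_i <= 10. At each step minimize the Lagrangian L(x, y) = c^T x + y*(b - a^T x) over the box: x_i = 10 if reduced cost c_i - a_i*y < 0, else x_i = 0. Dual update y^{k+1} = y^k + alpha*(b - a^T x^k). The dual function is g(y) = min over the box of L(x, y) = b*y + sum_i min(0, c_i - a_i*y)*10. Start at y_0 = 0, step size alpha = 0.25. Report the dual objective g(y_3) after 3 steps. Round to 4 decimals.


Dual ascent for LP: min 10*x1 + 11*x2, 1*x1 + 4*x2 = 25, 0 <= x_i <= 10
Step 1: y^k = 0.0, reduced costs: (10.0, 11.0)
  x^k = (0.0, 0.0), subgradient = b - a^T x = 25.0
  y^{k+1} = 0.0 + 0.25*25.0 = 6.25
Step 2: y^k = 6.25, reduced costs: (3.75, -14.0)
  x^k = (0.0, 10.0), subgradient = b - a^T x = -15.0
  y^{k+1} = 6.25 + 0.25*-15.0 = 2.5
Step 3: y^k = 2.5, reduced costs: (7.5, 1.0)
  x^k = (0.0, 0.0), subgradient = b - a^T x = 25.0
  y^{k+1} = 2.5 + 0.25*25.0 = 8.75
Dual objective at y_3 = 8.75: reduced costs (1.25, -24.0), box minimizer x = (0.0, 10.0)
g(y_3) = b*y + (c1 - a1*y)*x1 + (c2 - a2*y)*x2 = 25*8.75 + 1.25*0.0 + (-24.0)*10.0 = 218.75 + 0.0 - 240.0 = -21.25


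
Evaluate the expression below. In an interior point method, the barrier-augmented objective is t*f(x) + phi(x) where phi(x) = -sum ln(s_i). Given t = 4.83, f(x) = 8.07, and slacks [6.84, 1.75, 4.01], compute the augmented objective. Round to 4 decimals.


Step 1: Compute log-barrier.
ln values: [1.9228, 0.5596, 1.3888]
phi = -(1.9228 + 0.5596 + 1.3888) = -3.8712
Step 2: Compute augmented objective.
t*f(x) = 4.83*8.07 = 38.9781
Total = 38.9781 - 3.8712 = 35.1069


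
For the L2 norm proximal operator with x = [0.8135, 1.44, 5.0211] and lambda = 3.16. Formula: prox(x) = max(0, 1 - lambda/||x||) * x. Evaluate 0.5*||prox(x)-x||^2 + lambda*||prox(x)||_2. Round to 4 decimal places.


Step 1: Compute ||x||.
||x|| = 5.2865
Step 2: Compute scaling factor.
scale = max(0, 1 - 3.16/5.2865) = 0.4022
Step 3: prox(x) = [0.3272, 0.5792, 2.0197]
||prox(x)|| = 2.1265
Step 4: Proximal objective.
0.5*||prox-x||^2 = 4.9928
lambda*||prox|| = 6.7197
Total = 11.7125


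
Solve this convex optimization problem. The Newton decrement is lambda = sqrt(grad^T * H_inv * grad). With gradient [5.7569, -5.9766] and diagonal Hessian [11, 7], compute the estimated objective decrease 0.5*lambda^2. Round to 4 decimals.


Step 1: H is diagonal, so H^(-1) * g = [0.5234, -0.8538].
Step 2: g^T H^(-1) g = sum_i g_i^2 / H_ii
  = (5.7569)^2/11 + (-5.9766)^2/7
  = 3.0129 + 5.1028 = 8.1157
Step 3: Objective decrease = 0.5 * g^T H^(-1) g = 4.0579


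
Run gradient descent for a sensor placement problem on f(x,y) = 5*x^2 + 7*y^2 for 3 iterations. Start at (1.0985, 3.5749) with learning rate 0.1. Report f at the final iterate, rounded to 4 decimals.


Gradient descent on f(x,y) = 5*x^2 + 7*y^2.
Starting point: (1.0985, 3.5749), alpha = 0.1
Step 1: grad_x = 2*5*1.0985 = 10.985, grad_y = 2*7*3.5749 = 50.0486
  x_1 = 1.0985 - 0.1*10.985 = 0.0
  y_1 = 3.5749 - 0.1*50.0486 = -1.43
Step 2: grad_x = 2*5*0.0 = 0.0, grad_y = 2*7*-1.43 = -20.0194
  x_2 = 0.0 - 0.1*0.0 = 0.0
  y_2 = -1.43 - 0.1*-20.0194 = 0.572
Step 3: grad_x = 2*5*0.0 = 0.0, grad_y = 2*7*0.572 = 8.0078
  x_3 = 0.0 - 0.1*0.0 = 0.0
  y_3 = 0.572 - 0.1*8.0078 = -0.2288
f(0.0, -0.2288) = 5*0.0^2 + 7*(-0.2288)^2 = 0.3664


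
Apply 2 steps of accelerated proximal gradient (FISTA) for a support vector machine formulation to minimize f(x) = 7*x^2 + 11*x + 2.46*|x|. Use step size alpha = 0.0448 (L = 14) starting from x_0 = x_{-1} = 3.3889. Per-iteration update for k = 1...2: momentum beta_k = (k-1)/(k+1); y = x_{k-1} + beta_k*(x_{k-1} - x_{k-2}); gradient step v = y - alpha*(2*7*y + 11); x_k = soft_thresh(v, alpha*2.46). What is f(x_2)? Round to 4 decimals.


FISTA on f(x) = 7*x^2 + 11*x + 2.46*|x|
L = 14, alpha = 0.0448
Iteration 1: beta = 0.0, y = 3.3889 + 0.0*(3.3889 - 3.3889) = 3.3889
  grad(y) = 58.4446, v = y - alpha*grad = 0.7706
  prox(v) = soft_thresh(0.7706, 0.1102) = 0.6604
Iteration 2: beta = 0.3333, y = 0.6604 + 0.3333*(0.6604 - 3.3889) = -0.2491
  grad(y) = 7.5121, v = y - alpha*grad = -0.5857
  prox(v) = soft_thresh(-0.5857, 0.1102) = -0.4755
f(x_2) = 7*(-0.4755)^2 + 11*(-0.4755) + 2.46*|-0.4755| = -2.478


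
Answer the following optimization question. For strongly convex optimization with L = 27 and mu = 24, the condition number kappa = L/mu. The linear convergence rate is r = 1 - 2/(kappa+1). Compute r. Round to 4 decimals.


Step 1: Compute the condition number.
kappa = L/mu = 27/24 = 1.125
Step 2: Compute the convergence rate.
r = 1 - 2/(kappa + 1) = 1 - 2*mu/(L + mu) = (L - mu)/(L + mu) = 3/51 = 0.0588


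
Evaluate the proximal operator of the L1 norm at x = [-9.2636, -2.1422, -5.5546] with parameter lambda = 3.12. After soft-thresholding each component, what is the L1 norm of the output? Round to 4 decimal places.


Soft-thresholding with lambda = 3.12:
prox(-9.2636) = sign(-9.2636)*max(|-9.2636| - 3.12, 0) = -6.1436
prox(-2.1422) = sign(-2.1422)*max(|-2.1422| - 3.12, 0) = 0.0
prox(-5.5546) = sign(-5.5546)*max(|-5.5546| - 3.12, 0) = -2.4346
prox(x) = [-6.1436, 0.0, -2.4346]
||prox(x)||_1 = 6.1436 + 0.0 + 2.4346 = 8.5782


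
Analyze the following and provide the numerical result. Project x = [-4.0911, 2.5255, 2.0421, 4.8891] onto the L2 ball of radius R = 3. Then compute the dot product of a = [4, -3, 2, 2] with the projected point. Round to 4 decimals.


Step 1: Compute ||x|| (intermediates to 6 decimals).
||x|| = sqrt((-4.0911)^2 + 2.5255^2 + 2.0421^2 + 4.8891^2) = 7.154629
Step 2: Project.
Since ||x|| > R, scale = R/||x|| = 3/7.154629 = 0.419309, proj(x) = scale * x
proj(x) = [-1.715435, 1.058965, 0.856271, 2.050044]
Step 3: Dot product.
a^T * proj(x) = 4*(-1.715435) - 3*1.058965 + 2*0.856271 + 2*2.050044 = -4.226


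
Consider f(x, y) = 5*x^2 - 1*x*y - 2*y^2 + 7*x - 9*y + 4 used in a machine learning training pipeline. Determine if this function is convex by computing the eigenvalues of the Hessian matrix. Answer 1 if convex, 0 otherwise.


The Hessian of f(x,y) = 5*x^2 - 1*x*y - 2*y^2 + 7*x - 9*y + 4 is:
H = [[10, -1], [-1, -4]]
Trace = 10 - 4 = 6
Determinant = 10*-4 - (-1)^2 = -41
Discriminant = (6)^2 - 4*-41 = 200.0
Eigenvalues: lambda_1 = -4.0711, lambda_2 = 10.0711
The function is not convex.

0


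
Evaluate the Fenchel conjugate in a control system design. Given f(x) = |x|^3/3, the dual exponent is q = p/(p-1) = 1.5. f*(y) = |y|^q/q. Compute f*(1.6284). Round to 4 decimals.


The conjugate exponent q satisfies 1/p + 1/q = 1.
p = 3, so q = 3/(3 - 1) = 1.5
|y|^q = 1.6284^1.5 = 2.078
f*(1.6284) = 2.078 / 1.5 = 1.3853


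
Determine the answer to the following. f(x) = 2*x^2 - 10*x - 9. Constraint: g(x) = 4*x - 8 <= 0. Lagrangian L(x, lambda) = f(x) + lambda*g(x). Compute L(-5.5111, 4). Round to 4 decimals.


Step 1: Evaluate f(x).
f(-5.5111) = 2*(-5.5111)^2 - 10*(-5.5111) - 9 = 106.8554
Step 2: Evaluate g(x).
g(-5.5111) = 4*-5.5111 - 8 = -30.0444
Step 3: Compute Lagrangian.
L = 106.8554 + 4*-30.0444 = -13.3222


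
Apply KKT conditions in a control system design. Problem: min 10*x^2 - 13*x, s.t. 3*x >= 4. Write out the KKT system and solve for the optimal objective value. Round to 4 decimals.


Step 1: Try lambda = 0 (constraint inactive).
x_unc = 13/(2*10) = 0.65
Check: 3*0.65 = 1.95 < 4 -- violated!
Step 2: Constraint must be active: 3*x = 4
x* = 4/3 = 1.3333 (rounded; the exact value 4/3 is used below)
lambda = (2*10*(4/3) - 13)/3 = 4.5556
Step 3: Compute optimal value.
f(x*) = 10*(4/3)^2 - 13*(4/3) = 0.4444


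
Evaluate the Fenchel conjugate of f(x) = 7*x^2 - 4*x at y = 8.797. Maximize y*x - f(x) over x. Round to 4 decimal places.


f*(y) = sup_x {y*x - a*x^2 - b*x} = sup_x {(y-b)*x - a*x^2}
FOC: (y - b) - 2a*x = 0 => x* = (y - b)/(2a)
x* = (8.797 + 4)/(2*7) = 0.9141
f*(8.797) = (y-b)^2/(4a) = (8.797 + 4)^2/(4*7)
= 163.7632/28 = 5.8487


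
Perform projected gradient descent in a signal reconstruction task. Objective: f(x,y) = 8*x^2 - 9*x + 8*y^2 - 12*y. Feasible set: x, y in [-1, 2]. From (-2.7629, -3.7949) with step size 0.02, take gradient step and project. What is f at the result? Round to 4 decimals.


Step 1: Compute gradient at (-2.7629, -3.7949).
grad_x = 2*8*-2.7629 - 9 = -53.2064
grad_y = 2*8*-3.7949 - 12 = -72.7184
Step 2: Gradient step.
x_raw = -2.7629 - 0.02*-53.2064 = -1.6988
y_raw = -3.7949 - 0.02*-72.7184 = -2.3405
Step 3: Project onto [-1, 2].
x_proj = clip(-1.6988) = -1.0
y_proj = clip(-2.3405) = -1.0
Step 4: Evaluate f.
f(-1.0, -1.0) = 37.0


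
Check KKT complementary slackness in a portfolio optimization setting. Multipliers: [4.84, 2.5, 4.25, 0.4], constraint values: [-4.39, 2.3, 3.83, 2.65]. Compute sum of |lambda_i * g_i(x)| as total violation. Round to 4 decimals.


KKT complementary slackness check:
lambda_1 * g_1 = 4.84 * -4.39 = -21.2476
lambda_2 * g_2 = 2.5 * 2.3 = 5.75
lambda_3 * g_3 = 4.25 * 3.83 = 16.2775
lambda_4 * g_4 = 0.4 * 2.65 = 1.06
Total violation = 21.2476 + 5.75 + 16.2775 + 1.06 = 44.3351


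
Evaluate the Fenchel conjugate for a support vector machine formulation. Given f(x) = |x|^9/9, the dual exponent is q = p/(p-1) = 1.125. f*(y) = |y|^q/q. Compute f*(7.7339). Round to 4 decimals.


The conjugate exponent q satisfies 1/p + 1/q = 1.
p = 9, so q = 9/(9 - 1) = 1.125
|y|^q = 7.7339^1.125 = 9.9873
f*(7.7339) = 9.9873 / 1.125 = 8.8776


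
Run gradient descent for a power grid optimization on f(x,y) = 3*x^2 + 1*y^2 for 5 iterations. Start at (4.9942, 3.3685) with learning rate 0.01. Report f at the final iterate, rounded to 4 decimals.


Gradient descent on f(x,y) = 3*x^2 + 1*y^2.
Starting point: (4.9942, 3.3685), alpha = 0.01
Step 1: grad_x = 2*3*4.9942 = 29.9652, grad_y = 2*1*3.3685 = 6.737
  x_1 = 4.9942 - 0.01*29.9652 = 4.6945
  y_1 = 3.3685 - 0.01*6.737 = 3.3011
Step 2: grad_x = 2*3*4.6945 = 28.1673, grad_y = 2*1*3.3011 = 6.6023
  x_2 = 4.6945 - 0.01*28.1673 = 4.4129
  y_2 = 3.3011 - 0.01*6.6023 = 3.2351
Step 3: grad_x = 2*3*4.4129 = 26.4773, grad_y = 2*1*3.2351 = 6.4702
  x_3 = 4.4129 - 0.01*26.4773 = 4.1481
  y_3 = 3.2351 - 0.01*6.4702 = 3.1704
Step 4: grad_x = 2*3*4.1481 = 24.8886, grad_y = 2*1*3.1704 = 6.3408
  x_4 = 4.1481 - 0.01*24.8886 = 3.8992
  y_4 = 3.1704 - 0.01*6.3408 = 3.107
Step 5: grad_x = 2*3*3.8992 = 23.3953, grad_y = 2*1*3.107 = 6.214
  x_5 = 3.8992 - 0.01*23.3953 = 3.6653
  y_5 = 3.107 - 0.01*6.214 = 3.0449
f(3.6653, 3.0449) = 3*3.6653^2 + 1*3.0449^2 = 49.5736


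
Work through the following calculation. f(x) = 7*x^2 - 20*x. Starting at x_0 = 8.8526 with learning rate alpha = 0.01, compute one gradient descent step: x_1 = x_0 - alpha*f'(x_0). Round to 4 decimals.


We compute the gradient at x_0 and apply the update.
f'(x) = 14*x - 20
f'(8.8526) = 14*8.8526 - 20 = 103.9364
x_1 = 8.8526 - 0.01*103.9364 = 7.8132


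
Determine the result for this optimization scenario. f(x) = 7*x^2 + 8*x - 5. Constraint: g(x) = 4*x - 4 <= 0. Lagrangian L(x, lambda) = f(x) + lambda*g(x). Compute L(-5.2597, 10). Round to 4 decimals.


Step 1: Evaluate f(x).
f(-5.2597) = 7*(-5.2597)^2 + 8*(-5.2597) - 5 = 146.5735
Step 2: Evaluate g(x).
g(-5.2597) = 4*-5.2597 - 4 = -25.0388
Step 3: Compute Lagrangian.
L = 146.5735 + 10*-25.0388 = -103.8145


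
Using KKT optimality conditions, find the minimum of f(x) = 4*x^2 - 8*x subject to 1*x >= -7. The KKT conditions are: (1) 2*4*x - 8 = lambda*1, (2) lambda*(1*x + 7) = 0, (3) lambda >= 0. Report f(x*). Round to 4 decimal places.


Step 1: Try lambda = 0 (constraint inactive).
Stationarity: 2*4*x - 8 = 0
x* = 8/(2*4) = 1.0
Check constraint: 1*1.0 = 1.0 >= -7 -- satisfied.
Step 2: Compute optimal value.
f(x*) = 4*1.0^2 - 8*1.0 = -4.0


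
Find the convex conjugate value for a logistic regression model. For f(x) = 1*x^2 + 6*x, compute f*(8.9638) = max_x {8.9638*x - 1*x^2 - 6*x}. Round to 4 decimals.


f*(y) = sup_x {y*x - a*x^2 - b*x} = sup_x {(y-b)*x - a*x^2}
FOC: (y - b) - 2a*x = 0 => x* = (y - b)/(2a)
x* = (8.9638 - 6)/(2*1) = 1.4819
f*(8.9638) = (y-b)^2/(4a) = (8.9638 - 6)^2/(4*1)
= 8.7841/4 = 2.196


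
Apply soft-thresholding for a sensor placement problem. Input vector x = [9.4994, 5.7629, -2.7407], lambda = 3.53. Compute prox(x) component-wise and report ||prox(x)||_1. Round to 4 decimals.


Soft-thresholding with lambda = 3.53:
prox(9.4994) = sign(9.4994)*max(|9.4994| - 3.53, 0) = 5.9694
prox(5.7629) = sign(5.7629)*max(|5.7629| - 3.53, 0) = 2.2329
prox(-2.7407) = sign(-2.7407)*max(|-2.7407| - 3.53, 0) = 0.0
prox(x) = [5.9694, 2.2329, 0.0]
||prox(x)||_1 = 5.9694 + 2.2329 + 0.0 = 8.2023


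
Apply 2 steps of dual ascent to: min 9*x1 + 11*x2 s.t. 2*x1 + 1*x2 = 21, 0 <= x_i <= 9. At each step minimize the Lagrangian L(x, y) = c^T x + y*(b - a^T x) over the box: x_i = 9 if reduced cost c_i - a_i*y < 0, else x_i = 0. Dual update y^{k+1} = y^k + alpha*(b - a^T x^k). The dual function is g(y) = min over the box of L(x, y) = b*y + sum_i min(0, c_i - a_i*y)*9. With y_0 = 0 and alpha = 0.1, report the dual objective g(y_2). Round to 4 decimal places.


Dual ascent for LP: min 9*x1 + 11*x2, 2*x1 + 1*x2 = 21, 0 <= x_i <= 9
Step 1: y^k = 0.0, reduced costs: (9.0, 11.0)
  x^k = (0.0, 0.0), subgradient = b - a^T x = 21.0
  y^{k+1} = 0.0 + 0.1*21.0 = 2.1
Step 2: y^k = 2.1, reduced costs: (4.8, 8.9)
  x^k = (0.0, 0.0), subgradient = b - a^T x = 21.0
  y^{k+1} = 2.1 + 0.1*21.0 = 4.2
Dual objective at y_2 = 4.2: reduced costs (0.6, 6.8), box minimizer x = (0.0, 0.0)
g(y_2) = b*y + (c1 - a1*y)*x1 + (c2 - a2*y)*x2 = 21*4.2 + 0.6*0.0 + 6.8*0.0 = 88.2 + 0.0 + 0.0 = 88.2


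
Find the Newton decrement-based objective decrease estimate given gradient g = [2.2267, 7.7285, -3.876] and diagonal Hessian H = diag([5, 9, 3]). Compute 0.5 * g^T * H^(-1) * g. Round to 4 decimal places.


Step 1: H is diagonal, so H^(-1) * g = [0.4453, 0.8587, -1.292].
Step 2: g^T H^(-1) g = sum_i g_i^2 / H_ii
  = (2.2267)^2/5 + (7.7285)^2/9 + (-3.876)^2/3
  = 0.9916 + 6.6366 + 5.0078 = 12.6361
Step 3: Objective decrease = 0.5 * g^T H^(-1) g = 6.318


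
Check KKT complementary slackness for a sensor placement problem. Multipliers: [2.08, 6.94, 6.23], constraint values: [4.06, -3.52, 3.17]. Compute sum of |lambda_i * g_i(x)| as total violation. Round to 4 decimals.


KKT complementary slackness check:
lambda_1 * g_1 = 2.08 * 4.06 = 8.4448
lambda_2 * g_2 = 6.94 * -3.52 = -24.4288
lambda_3 * g_3 = 6.23 * 3.17 = 19.7491
Total violation = 8.4448 + 24.4288 + 19.7491 = 52.6227


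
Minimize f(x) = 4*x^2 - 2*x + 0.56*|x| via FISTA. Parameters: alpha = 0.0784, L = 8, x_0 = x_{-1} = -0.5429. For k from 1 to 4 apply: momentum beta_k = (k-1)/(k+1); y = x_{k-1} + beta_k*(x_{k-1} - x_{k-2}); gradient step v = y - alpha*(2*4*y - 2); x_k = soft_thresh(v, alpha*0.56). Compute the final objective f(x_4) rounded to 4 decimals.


FISTA on f(x) = 4*x^2 - 2*x + 0.56*|x|
L = 8, alpha = 0.0784
Iteration 1: beta = 0.0, y = -0.5429 + 0.0*(-0.5429 + 0.5429) = -0.5429
  grad(y) = -6.3432, v = y - alpha*grad = -0.0456
  prox(v) = soft_thresh(-0.0456, 0.0439) = -0.0017
Iteration 2: beta = 0.3333, y = -0.0017 + 0.3333*(-0.0017 + 0.5429) = 0.1787
  grad(y) = -0.5703, v = y - alpha*grad = 0.2234
  prox(v) = soft_thresh(0.2234, 0.0439) = 0.1795
Iteration 3: beta = 0.5, y = 0.1795 + 0.5*(0.1795 + 0.0017) = 0.2701
  grad(y) = 0.161, v = y - alpha*grad = 0.2575
  prox(v) = soft_thresh(0.2575, 0.0439) = 0.2136
Iteration 4: beta = 0.6, y = 0.2136 + 0.6*(0.2136 - 0.1795) = 0.234
  grad(y) = -0.1276, v = y - alpha*grad = 0.2441
  prox(v) = soft_thresh(0.2441, 0.0439) = 0.2001
f(x_4) = 4*0.2001^2 - 2*0.2001 + 0.56*|0.2001| = -0.128


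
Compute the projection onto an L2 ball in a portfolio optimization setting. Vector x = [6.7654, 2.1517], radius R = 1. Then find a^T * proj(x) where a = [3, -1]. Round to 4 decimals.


Step 1: Compute ||x|| (intermediates to 6 decimals).
||x|| = sqrt(6.7654^2 + 2.1517^2) = 7.099327
Step 2: Project.
Since ||x|| > R, scale = R/||x|| = 1/7.099327 = 0.140858, proj(x) = scale * x
proj(x) = [0.952961, 0.303084]
Step 3: Dot product.
a^T * proj(x) = 3*0.952961 - 1*0.303084 = 2.5558


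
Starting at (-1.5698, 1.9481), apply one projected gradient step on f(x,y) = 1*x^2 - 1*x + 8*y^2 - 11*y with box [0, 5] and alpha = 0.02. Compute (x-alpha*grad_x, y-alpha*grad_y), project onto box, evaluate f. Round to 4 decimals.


Step 1: Compute gradient at (-1.5698, 1.9481).
grad_x = 2*1*-1.5698 - 1 = -4.1396
grad_y = 2*8*1.9481 - 11 = 20.1696
Step 2: Gradient step.
x_raw = -1.5698 - 0.02*-4.1396 = -1.487
y_raw = 1.9481 - 0.02*20.1696 = 1.5447
Step 3: Project onto [0, 5].
x_proj = clip(-1.487) = 0.0
y_proj = clip(1.5447) = 1.5447
Step 4: Evaluate f.
f(0.0, 1.5447) = 2.0972


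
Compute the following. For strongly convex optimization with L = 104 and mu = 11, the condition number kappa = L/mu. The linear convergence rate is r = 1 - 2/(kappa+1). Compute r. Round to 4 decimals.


Step 1: Compute the condition number.
kappa = L/mu = 104/11 = 9.4545
Step 2: Compute the convergence rate.
r = 1 - 2/(kappa + 1) = 1 - 2*mu/(L + mu) = (L - mu)/(L + mu) = 93/115 = 0.8087


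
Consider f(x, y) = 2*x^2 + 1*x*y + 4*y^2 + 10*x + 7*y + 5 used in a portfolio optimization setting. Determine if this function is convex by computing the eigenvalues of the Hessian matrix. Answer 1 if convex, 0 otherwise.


The Hessian of f(x,y) = 2*x^2 + 1*x*y + 4*y^2 + 10*x + 7*y + 5 is:
H = [[4, 1], [1, 8]]
Trace = 4 + 8 = 12
Determinant = 4*8 - (1)^2 = 31
Discriminant = (12)^2 - 4*31 = 20.0
Eigenvalues: lambda_1 = 3.7639, lambda_2 = 8.2361
The function is convex.

1


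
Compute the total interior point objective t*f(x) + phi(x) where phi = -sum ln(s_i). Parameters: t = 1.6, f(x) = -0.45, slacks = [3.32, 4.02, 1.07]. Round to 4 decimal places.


Step 1: Compute log-barrier.
ln values: [1.2, 1.3913, 0.0677]
phi = -(1.2 + 1.3913 + 0.0677) = -2.6589
Step 2: Compute augmented objective.
t*f(x) = 1.6*-0.45 = -0.72
Total = -0.72 - 2.6589 = -3.3789


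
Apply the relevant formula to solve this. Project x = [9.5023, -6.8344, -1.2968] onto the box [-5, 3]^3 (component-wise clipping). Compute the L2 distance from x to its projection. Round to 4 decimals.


Project each component onto [-5, 3].
clip(9.5023) = 3.0, clip(-6.8344) = -5.0, clip(-1.2968) = -1.2968
Projection = [3.0, -5.0, -1.2968]
Squared diffs: [42.2799, 3.365, 0.0]
Distance = sqrt(45.6449) = 6.7561


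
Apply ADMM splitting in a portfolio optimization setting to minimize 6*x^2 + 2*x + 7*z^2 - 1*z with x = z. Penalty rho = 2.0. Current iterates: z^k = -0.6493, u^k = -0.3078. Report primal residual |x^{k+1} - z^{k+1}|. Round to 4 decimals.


ADMM iteration with rho = 2.0, z^k = -0.6493, u^k = -0.3078
Step 1: x-update.
Minimize 6*x^2 + 2*x + (2.0/2)*(x + 0.6493 - 0.3078)^2
FOC: (2*6 + 2.0)*x = -2 + 2.0*(-0.6493 + 0.3078)
x^{k+1} = -0.1916
Step 2: z-update.
Minimize 7*z^2 - 1*z + (2.0/2)*(-0.1916 - z - 0.3078)^2
FOC: (2*7 + 2.0)*z = 1 + 2.0*(-0.1916 - 0.3078)
z^{k+1} = 0.0001
Step 3: u-update.
u^{k+1} = -0.3078 - 0.1916 - 0.0001 = -0.4995
Step 4: Primal residual = |-0.1916 - 0.0001| = 0.1917


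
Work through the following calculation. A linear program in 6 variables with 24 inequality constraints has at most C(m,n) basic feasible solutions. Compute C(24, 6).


Each vertex corresponds to some choice of n active constraints out of m, so the number of vertices is at most C(m, n) = m! / (n!(m-n)!).
m = 24, n = 6
Numerator: 24 * 23 * 22 * 21 * 20 * 19
Denominator: 6! = 720
C(24, 6) = 134596


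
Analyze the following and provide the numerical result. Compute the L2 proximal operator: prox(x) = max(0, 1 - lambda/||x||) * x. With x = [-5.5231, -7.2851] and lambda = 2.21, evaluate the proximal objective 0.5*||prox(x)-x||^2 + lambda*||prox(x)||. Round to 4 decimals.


Step 1: Compute ||x||.
||x|| = 9.1421
Step 2: Compute scaling factor.
scale = max(0, 1 - 2.21/9.1421) = 0.7583
Step 3: prox(x) = [-4.1879, -5.524]
||prox(x)|| = 6.9321
Step 4: Proximal objective.
0.5*||prox-x||^2 = 2.4421
lambda*||prox|| = 15.3199
Total = 17.7619


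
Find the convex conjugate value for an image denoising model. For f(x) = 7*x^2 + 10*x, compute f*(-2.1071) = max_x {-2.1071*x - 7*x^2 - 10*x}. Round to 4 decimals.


f*(y) = sup_x {y*x - a*x^2 - b*x} = sup_x {(y-b)*x - a*x^2}
FOC: (y - b) - 2a*x = 0 => x* = (y - b)/(2a)
x* = (-2.1071 - 10)/(2*7) = -0.8648
f*(-2.1071) = (y-b)^2/(4a) = (-2.1071 - 10)^2/(4*7)
= 146.5819/28 = 5.2351


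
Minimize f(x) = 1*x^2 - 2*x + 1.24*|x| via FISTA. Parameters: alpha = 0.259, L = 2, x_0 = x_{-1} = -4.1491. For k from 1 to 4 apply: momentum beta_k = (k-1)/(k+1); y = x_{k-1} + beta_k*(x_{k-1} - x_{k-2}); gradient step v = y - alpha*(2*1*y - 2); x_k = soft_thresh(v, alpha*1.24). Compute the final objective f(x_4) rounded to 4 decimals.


FISTA on f(x) = 1*x^2 - 2*x + 1.24*|x|
L = 2, alpha = 0.259
Iteration 1: beta = 0.0, y = -4.1491 + 0.0*(-4.1491 + 4.1491) = -4.1491
  grad(y) = -10.2982, v = y - alpha*grad = -1.4819
  prox(v) = soft_thresh(-1.4819, 0.3212) = -1.1607
Iteration 2: beta = 0.3333, y = -1.1607 + 0.3333*(-1.1607 + 4.1491) = -0.1646
  grad(y) = -2.3291, v = y - alpha*grad = 0.4387
  prox(v) = soft_thresh(0.4387, 0.3212) = 0.1175
Iteration 3: beta = 0.5, y = 0.1175 + 0.5*(0.1175 + 1.1607) = 0.7566
  grad(y) = -0.4867, v = y - alpha*grad = 0.8827
  prox(v) = soft_thresh(0.8827, 0.3212) = 0.5615
Iteration 4: beta = 0.6, y = 0.5615 + 0.6*(0.5615 - 0.1175) = 0.8279
  grad(y) = -0.3441, v = y - alpha*grad = 0.9171
  prox(v) = soft_thresh(0.9171, 0.3212) = 0.5959
f(x_4) = 1*0.5959^2 - 2*0.5959 + 1.24*|0.5959| = -0.0978


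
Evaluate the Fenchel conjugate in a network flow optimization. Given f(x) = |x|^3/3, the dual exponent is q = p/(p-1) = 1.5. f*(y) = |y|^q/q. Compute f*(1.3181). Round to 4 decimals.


The conjugate exponent q satisfies 1/p + 1/q = 1.
p = 3, so q = 3/(3 - 1) = 1.5
|y|^q = 1.3181^1.5 = 1.5133
f*(1.3181) = 1.5133 / 1.5 = 1.0089


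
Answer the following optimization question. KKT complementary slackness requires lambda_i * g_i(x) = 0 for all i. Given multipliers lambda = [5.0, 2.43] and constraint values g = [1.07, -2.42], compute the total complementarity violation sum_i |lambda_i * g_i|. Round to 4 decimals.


KKT complementary slackness check:
lambda_1 * g_1 = 5.0 * 1.07 = 5.35
lambda_2 * g_2 = 2.43 * -2.42 = -5.8806
Total violation = 5.35 + 5.8806 = 11.2306


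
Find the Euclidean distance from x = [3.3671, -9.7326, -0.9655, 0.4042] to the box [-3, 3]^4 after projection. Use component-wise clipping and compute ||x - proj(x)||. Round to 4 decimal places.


Project each component onto [-3, 3].
clip(3.3671) = 3.0, clip(-9.7326) = -3.0, clip(-0.9655) = -0.9655, clip(0.4042) = 0.4042
Projection = [3.0, -3.0, -0.9655, 0.4042]
Squared diffs: [0.1348, 45.3279, 0.0, 0.0]
Distance = sqrt(45.4627) = 6.7426


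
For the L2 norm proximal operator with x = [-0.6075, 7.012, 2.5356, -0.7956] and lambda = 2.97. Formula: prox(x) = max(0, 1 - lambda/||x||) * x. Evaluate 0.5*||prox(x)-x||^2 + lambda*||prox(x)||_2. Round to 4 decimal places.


Step 1: Compute ||x||.
||x|| = 7.5233
Step 2: Compute scaling factor.
scale = max(0, 1 - 2.97/7.5233) = 0.6052
Step 3: prox(x) = [-0.3677, 4.2438, 1.5346, -0.4815]
||prox(x)|| = 4.5533
Step 4: Proximal objective.
0.5*||prox-x||^2 = 4.4105
lambda*||prox|| = 13.5233
Total = 17.9336


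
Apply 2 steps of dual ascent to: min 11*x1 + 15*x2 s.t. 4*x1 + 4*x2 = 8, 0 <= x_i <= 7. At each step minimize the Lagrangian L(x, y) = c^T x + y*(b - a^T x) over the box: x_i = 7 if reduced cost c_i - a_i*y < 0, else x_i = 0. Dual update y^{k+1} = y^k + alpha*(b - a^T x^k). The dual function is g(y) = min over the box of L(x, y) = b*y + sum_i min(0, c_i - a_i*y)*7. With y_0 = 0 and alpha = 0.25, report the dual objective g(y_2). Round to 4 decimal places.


Dual ascent for LP: min 11*x1 + 15*x2, 4*x1 + 4*x2 = 8, 0 <= x_i <= 7
Step 1: y^k = 0.0, reduced costs: (11.0, 15.0)
  x^k = (0.0, 0.0), subgradient = b - a^T x = 8.0
  y^{k+1} = 0.0 + 0.25*8.0 = 2.0
Step 2: y^k = 2.0, reduced costs: (3.0, 7.0)
  x^k = (0.0, 0.0), subgradient = b - a^T x = 8.0
  y^{k+1} = 2.0 + 0.25*8.0 = 4.0
Dual objective at y_2 = 4.0: reduced costs (-5.0, -1.0), box minimizer x = (7.0, 7.0)
g(y_2) = b*y + (c1 - a1*y)*x1 + (c2 - a2*y)*x2 = 8*4.0 + (-5.0)*7.0 + (-1.0)*7.0 = 32.0 - 35.0 - 7.0 = -10.0


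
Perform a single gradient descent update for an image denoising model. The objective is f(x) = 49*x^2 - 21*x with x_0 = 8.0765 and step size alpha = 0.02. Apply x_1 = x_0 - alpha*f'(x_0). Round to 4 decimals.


We compute the gradient at x_0 and apply the update.
f'(x) = 98*x - 21
f'(8.0765) = 98*8.0765 - 21 = 770.497
x_1 = 8.0765 - 0.02*770.497 = -7.3334


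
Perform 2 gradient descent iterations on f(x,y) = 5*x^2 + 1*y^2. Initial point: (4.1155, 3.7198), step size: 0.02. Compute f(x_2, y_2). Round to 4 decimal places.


Gradient descent on f(x,y) = 5*x^2 + 1*y^2.
Starting point: (4.1155, 3.7198), alpha = 0.02
Step 1: grad_x = 2*5*4.1155 = 41.155, grad_y = 2*1*3.7198 = 7.4396
  x_1 = 4.1155 - 0.02*41.155 = 3.2924
  y_1 = 3.7198 - 0.02*7.4396 = 3.571
Step 2: grad_x = 2*5*3.2924 = 32.924, grad_y = 2*1*3.571 = 7.142
  x_2 = 3.2924 - 0.02*32.924 = 2.6339
  y_2 = 3.571 - 0.02*7.142 = 3.4282
f(2.6339, 3.4282) = 5*2.6339^2 + 1*3.4282^2 = 46.44


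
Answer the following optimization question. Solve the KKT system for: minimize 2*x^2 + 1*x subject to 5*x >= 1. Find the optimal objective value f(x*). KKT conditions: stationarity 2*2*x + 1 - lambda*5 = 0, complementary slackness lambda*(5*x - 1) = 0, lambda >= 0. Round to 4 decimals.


Step 1: Try lambda = 0 (constraint inactive).
x_unc = -1/(2*2) = -0.25
Check: 5*-0.25 = -1.25 < 1 -- violated!
Step 2: Constraint must be active: 5*x = 1
x* = 1/5 = 0.2
lambda = (2*2*0.2 + 1)/5 = 0.36
Step 3: Compute optimal value.
f(x*) = 2*0.2^2 + 1*0.2 = 0.28


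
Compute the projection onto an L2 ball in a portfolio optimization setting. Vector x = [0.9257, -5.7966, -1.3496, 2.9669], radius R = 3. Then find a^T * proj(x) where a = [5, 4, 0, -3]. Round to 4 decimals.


Step 1: Compute ||x|| (intermediates to 6 decimals).
||x|| = sqrt(0.9257^2 + (-5.7966)^2 + (-1.3496)^2 + 2.9669^2) = 6.714269
Step 2: Project.
Since ||x|| > R, scale = R/||x|| = 3/6.714269 = 0.44681, proj(x) = scale * x
proj(x) = [0.413612, -2.589979, -0.603015, 1.325641]
Step 3: Dot product.
a^T * proj(x) = 5*0.413612 + 4*(-2.589979) + 0*(-0.603015) - 3*1.325641 = -12.2688


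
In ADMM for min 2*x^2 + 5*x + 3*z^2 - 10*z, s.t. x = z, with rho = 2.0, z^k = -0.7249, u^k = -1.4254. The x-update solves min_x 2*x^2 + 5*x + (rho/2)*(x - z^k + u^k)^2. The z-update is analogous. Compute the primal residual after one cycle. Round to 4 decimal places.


ADMM iteration with rho = 2.0, z^k = -0.7249, u^k = -1.4254
Step 1: x-update.
Minimize 2*x^2 + 5*x + (2.0/2)*(x + 0.7249 - 1.4254)^2
FOC: (2*2 + 2.0)*x = -5 + 2.0*(-0.7249 + 1.4254)
x^{k+1} = -0.5998
Step 2: z-update.
Minimize 3*z^2 - 10*z + (2.0/2)*(-0.5998 - z - 1.4254)^2
FOC: (2*3 + 2.0)*z = 10 + 2.0*(-0.5998 - 1.4254)
z^{k+1} = 0.7437
Step 3: u-update.
u^{k+1} = -1.4254 - 0.5998 - 0.7437 = -2.7689
Step 4: Primal residual = |-0.5998 - 0.7437| = 1.3435


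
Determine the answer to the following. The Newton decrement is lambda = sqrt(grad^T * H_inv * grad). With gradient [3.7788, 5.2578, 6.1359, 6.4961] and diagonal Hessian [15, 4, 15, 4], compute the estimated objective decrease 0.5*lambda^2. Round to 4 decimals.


Step 1: H is diagonal, so H^(-1) * g = [0.2519, 1.3145, 0.4091, 1.624].
Step 2: g^T H^(-1) g = sum_i g_i^2 / H_ii
  = (3.7788)^2/15 + (5.2578)^2/4 + (6.1359)^2/15 + (6.4961)^2/4
  = 0.952 + 6.9111 + 2.51 + 10.5498 = 20.9229
Step 3: Objective decrease = 0.5 * g^T H^(-1) g = 10.4614


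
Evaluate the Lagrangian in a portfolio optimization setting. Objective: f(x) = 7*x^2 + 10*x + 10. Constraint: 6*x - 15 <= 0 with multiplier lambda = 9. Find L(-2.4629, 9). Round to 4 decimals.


Step 1: Evaluate f(x).
f(-2.4629) = 7*(-2.4629)^2 + 10*(-2.4629) + 10 = 27.8321
Step 2: Evaluate g(x).
g(-2.4629) = 6*-2.4629 - 15 = -29.7774
Step 3: Compute Lagrangian.
L = 27.8321 + 9*-29.7774 = -240.1645


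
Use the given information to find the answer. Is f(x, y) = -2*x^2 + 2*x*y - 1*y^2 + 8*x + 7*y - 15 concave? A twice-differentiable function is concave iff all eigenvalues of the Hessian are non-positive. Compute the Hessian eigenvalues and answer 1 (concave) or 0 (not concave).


The Hessian of f(x,y) = -2*x^2 + 2*x*y - 1*y^2 + 8*x + 7*y - 15 is:
H = [[-4, 2], [2, -2]]
Trace = -4 - 2 = -6
Determinant = -4*-2 - (2)^2 = 4
Discriminant = (-6)^2 - 4*4 = 20.0
Eigenvalues: lambda_1 = -5.2361, lambda_2 = -0.7639
The function is concave.

1


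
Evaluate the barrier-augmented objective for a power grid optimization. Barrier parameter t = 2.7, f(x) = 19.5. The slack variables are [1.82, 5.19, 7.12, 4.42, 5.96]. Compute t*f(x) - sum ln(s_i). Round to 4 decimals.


Step 1: Compute log-barrier.
ln values: [0.5988, 1.6467, 1.9629, 1.4861, 1.7851]
phi = -(0.5988 + 1.6467 + 1.9629 + 1.4861 + 1.7851) = -7.4797
Step 2: Compute augmented objective.
t*f(x) = 2.7*19.5 = 52.65
Total = 52.65 - 7.4797 = 45.1703


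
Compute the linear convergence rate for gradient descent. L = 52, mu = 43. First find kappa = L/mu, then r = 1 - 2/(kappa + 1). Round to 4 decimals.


Step 1: Compute the condition number.
kappa = L/mu = 52/43 = 1.2093
Step 2: Compute the convergence rate.
r = 1 - 2/(kappa + 1) = 1 - 2*mu/(L + mu) = (L - mu)/(L + mu) = 9/95 = 0.0947


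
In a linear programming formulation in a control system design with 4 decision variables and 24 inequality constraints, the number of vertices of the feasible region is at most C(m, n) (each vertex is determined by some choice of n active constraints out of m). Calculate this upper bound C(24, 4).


Each vertex corresponds to some choice of n active constraints out of m, so the number of vertices is at most C(m, n) = m! / (n!(m-n)!).
m = 24, n = 4
Numerator: 24 * 23 * 22 * 21
Denominator: 4! = 24
C(24, 4) = 10626


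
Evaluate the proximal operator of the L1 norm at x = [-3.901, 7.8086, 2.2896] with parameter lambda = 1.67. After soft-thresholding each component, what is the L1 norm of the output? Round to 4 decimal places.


Soft-thresholding with lambda = 1.67:
prox(-3.901) = sign(-3.901)*max(|-3.901| - 1.67, 0) = -2.231
prox(7.8086) = sign(7.8086)*max(|7.8086| - 1.67, 0) = 6.1386
prox(2.2896) = sign(2.2896)*max(|2.2896| - 1.67, 0) = 0.6196
prox(x) = [-2.231, 6.1386, 0.6196]
||prox(x)||_1 = 2.231 + 6.1386 + 0.6196 = 8.9892


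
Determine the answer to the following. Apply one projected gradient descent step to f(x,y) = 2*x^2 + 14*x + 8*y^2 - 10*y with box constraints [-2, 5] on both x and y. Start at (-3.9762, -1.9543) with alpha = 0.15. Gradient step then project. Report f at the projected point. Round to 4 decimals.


Step 1: Compute gradient at (-3.9762, -1.9543).
grad_x = 2*2*-3.9762 + 14 = -1.9048
grad_y = 2*8*-1.9543 - 10 = -41.2688
Step 2: Gradient step.
x_raw = -3.9762 - 0.15*-1.9048 = -3.6905
y_raw = -1.9543 - 0.15*-41.2688 = 4.236
Step 3: Project onto [-2, 5].
x_proj = clip(-3.6905) = -2.0
y_proj = clip(4.236) = 4.236
Step 4: Evaluate f.
f(-2.0, 4.236) = 81.1907


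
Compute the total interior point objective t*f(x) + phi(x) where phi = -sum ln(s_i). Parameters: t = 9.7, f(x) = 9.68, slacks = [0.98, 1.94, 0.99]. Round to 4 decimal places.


Step 1: Compute log-barrier.
ln values: [-0.0202, 0.6627, -0.0101]
phi = -(-0.0202 + 0.6627 - 0.0101) = -0.6324
Step 2: Compute augmented objective.
t*f(x) = 9.7*9.68 = 93.896
Total = 93.896 - 0.6324 = 93.2636


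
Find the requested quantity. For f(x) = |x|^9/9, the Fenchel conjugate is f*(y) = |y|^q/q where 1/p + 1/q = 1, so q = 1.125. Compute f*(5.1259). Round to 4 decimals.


The conjugate exponent q satisfies 1/p + 1/q = 1.
p = 9, so q = 9/(9 - 1) = 1.125
|y|^q = 5.1259^1.125 = 6.2877
f*(5.1259) = 6.2877 / 1.125 = 5.5891


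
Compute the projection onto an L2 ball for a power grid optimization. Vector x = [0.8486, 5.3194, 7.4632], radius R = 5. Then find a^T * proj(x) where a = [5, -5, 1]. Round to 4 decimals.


Step 1: Compute ||x|| (intermediates to 6 decimals).
||x|| = sqrt(0.8486^2 + 5.3194^2 + 7.4632^2) = 9.204102
Step 2: Project.
Since ||x|| > R, scale = R/||x|| = 5/9.204102 = 0.543236, proj(x) = scale * x
proj(x) = [0.46099, 2.88969, 4.054279]
Step 3: Dot product.
a^T * proj(x) = 5*0.46099 - 5*2.88969 + 1*4.054279 = -8.0892


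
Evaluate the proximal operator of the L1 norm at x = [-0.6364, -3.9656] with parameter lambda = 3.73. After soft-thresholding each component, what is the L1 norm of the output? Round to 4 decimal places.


Soft-thresholding with lambda = 3.73:
prox(-0.6364) = sign(-0.6364)*max(|-0.6364| - 3.73, 0) = 0.0
prox(-3.9656) = sign(-3.9656)*max(|-3.9656| - 3.73, 0) = -0.2356
prox(x) = [0.0, -0.2356]
||prox(x)||_1 = 0.0 + 0.2356 = 0.2356


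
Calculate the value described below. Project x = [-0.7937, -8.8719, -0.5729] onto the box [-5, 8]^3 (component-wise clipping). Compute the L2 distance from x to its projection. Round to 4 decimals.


Project each component onto [-5, 8].
clip(-0.7937) = -0.7937, clip(-8.8719) = -5.0, clip(-0.5729) = -0.5729
Projection = [-0.7937, -5.0, -0.5729]
Squared diffs: [0.0, 14.9916, 0.0]
Distance = sqrt(14.9916) = 3.8719


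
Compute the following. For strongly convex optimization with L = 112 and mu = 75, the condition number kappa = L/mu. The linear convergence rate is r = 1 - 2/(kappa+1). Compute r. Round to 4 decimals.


Step 1: Compute the condition number.
kappa = L/mu = 112/75 = 1.4933
Step 2: Compute the convergence rate.
r = 1 - 2/(kappa + 1) = 1 - 2*mu/(L + mu) = (L - mu)/(L + mu) = 37/187 = 0.1979
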